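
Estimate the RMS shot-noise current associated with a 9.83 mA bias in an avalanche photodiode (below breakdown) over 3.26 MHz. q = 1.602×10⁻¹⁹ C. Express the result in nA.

I_n = √(2qI·B)
2qI·B = 2 × 1.602×10⁻¹⁹ × 9.83×10⁻³ × 3.26×10⁶ = 1.03×10⁻¹⁴ A²
I_n = √(1.03×10⁻¹⁴) = 1.01×10⁻⁷ A = 101 nA

101 nA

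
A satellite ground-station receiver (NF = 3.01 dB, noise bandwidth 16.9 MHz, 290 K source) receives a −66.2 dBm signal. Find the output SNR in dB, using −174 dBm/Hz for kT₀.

32.5 dB

Noise floor: N = −174 + 10 log₁₀(B) + NF
10 log₁₀(1.69×10⁷) = 72.28 dB
N = −174 + 72.28 + 3.01 = −98.71 dBm
SNR = P_sig − N = −66.2 − (−98.71) = 32.51 dB → 32.5 dB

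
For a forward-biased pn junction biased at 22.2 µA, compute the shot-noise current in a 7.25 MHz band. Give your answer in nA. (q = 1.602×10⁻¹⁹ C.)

7.18 nA

I_n = √(2qI·B)
2qI·B = 2 × 1.602×10⁻¹⁹ × 2.22×10⁻⁵ × 7.25×10⁶ = 5.16×10⁻¹⁷ A²
I_n = √(5.16×10⁻¹⁷) = 7.18×10⁻⁹ A = 7.18 nA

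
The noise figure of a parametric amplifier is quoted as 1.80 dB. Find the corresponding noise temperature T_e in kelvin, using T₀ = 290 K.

F = 10^(1.80/10) = 1.51356
T_e = (F − 1)·T₀ = (1.51356 − 1) × 290 = 149 K

149 K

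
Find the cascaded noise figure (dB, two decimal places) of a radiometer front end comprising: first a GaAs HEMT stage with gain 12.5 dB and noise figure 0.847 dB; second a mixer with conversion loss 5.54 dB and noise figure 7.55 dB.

1.70 dB

Convert to linear (a loss of L dB is a gain of −L dB): F_i = 10^(NF_i/10), G_i = 10^(G_i,dB/10)
  Stage 1: F_1 = 10^(0.847/10) = 1.215, G_1 = 10^(12.5/10) = 17.78
  Stage 2: F_2 = 10^(7.55/10) = 5.689, G_2 = 10^(−5.54/10) = 0.2793
Friis cascade:
  F = 1.215 + (5.689 − 1)/17.78 = 1.479
NF = 10 log₁₀(1.479) = 1.70 dB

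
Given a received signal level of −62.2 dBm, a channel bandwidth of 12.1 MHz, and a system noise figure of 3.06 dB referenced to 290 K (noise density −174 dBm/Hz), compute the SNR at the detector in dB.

Noise floor: N = −174 + 10 log₁₀(B) + NF
10 log₁₀(1.21×10⁷) = 70.83 dB
N = −174 + 70.83 + 3.06 = −100.11 dBm
SNR = P_sig − N = −62.2 − (−100.11) = 37.91 dB → 37.9 dB

37.9 dB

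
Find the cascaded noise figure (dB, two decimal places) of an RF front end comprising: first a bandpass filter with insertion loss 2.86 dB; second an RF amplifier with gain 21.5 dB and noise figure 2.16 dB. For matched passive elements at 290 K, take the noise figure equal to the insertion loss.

5.02 dB

Convert to linear (a loss of L dB is a gain of −L dB): F_i = 10^(NF_i/10), G_i = 10^(G_i,dB/10)
  Stage 1: F_1 = 10^(2.86/10) = 1.932, G_1 = 10^(−2.86/10) = 0.5176
  Stage 2: F_2 = 10^(2.16/10) = 1.644, G_2 = 10^(21.5/10) = 141.3
Friis cascade:
  F = 1.932 + (1.644 − 1)/0.5176 = 3.177
NF = 10 log₁₀(3.177) = 5.02 dB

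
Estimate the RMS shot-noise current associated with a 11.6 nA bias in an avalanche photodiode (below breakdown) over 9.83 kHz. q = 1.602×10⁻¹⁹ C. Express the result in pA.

I_n = √(2qI·B)
2qI·B = 2 × 1.602×10⁻¹⁹ × 1.16×10⁻⁸ × 9.83×10³ = 3.65×10⁻²³ A²
I_n = √(3.65×10⁻²³) = 6.04×10⁻¹² A = 6.04 pA

6.04 pA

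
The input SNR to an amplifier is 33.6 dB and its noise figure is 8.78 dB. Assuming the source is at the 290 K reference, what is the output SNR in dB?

24.82 dB

By definition F = SNR_in/SNR_out, so in dB: SNR_out = SNR_in − NF
SNR_out = 33.6 − 8.78 = 24.82 dB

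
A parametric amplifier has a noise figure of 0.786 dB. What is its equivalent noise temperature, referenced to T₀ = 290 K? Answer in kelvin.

F = 10^(0.786/10) = 1.1984
T_e = (F − 1)·T₀ = (1.1984 − 1) × 290 = 57.5 K

57.5 K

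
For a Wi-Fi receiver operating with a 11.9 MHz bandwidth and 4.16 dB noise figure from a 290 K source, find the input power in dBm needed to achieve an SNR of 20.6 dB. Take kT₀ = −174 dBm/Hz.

Sensitivity = −174 + 10 log₁₀(B) + NF + SNR_min
= −174 + 70.76 + 4.16 + 20.6
= −78.48 dBm → −78.5 dBm

−78.5 dBm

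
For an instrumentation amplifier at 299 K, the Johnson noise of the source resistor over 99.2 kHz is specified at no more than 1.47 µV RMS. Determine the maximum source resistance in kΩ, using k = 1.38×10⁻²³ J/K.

1.32 kΩ

Johnson–Nyquist: V_n = √(4kTRB) ⇒ R = V_n² / (4kTB)
4kTB = 4 × 1.38×10⁻²³ × 299 × 9.92×10⁴ = 1.64×10⁻¹⁵
R = (1.47×10⁻⁶)² / 1.64×10⁻¹⁵ = 1.32×10³ Ω = 1.32 kΩ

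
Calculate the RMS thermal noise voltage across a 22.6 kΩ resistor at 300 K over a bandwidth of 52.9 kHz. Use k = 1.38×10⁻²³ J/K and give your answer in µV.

4.45 µV

V_n = √(4kTRB)
4kTRB = 4 × 1.38×10⁻²³ × 300 × 2.26×10⁴ × 5.29×10⁴ = 1.98×10⁻¹¹ V²
V_n = √(1.98×10⁻¹¹) = 4.45×10⁻⁶ V = 4.45 µV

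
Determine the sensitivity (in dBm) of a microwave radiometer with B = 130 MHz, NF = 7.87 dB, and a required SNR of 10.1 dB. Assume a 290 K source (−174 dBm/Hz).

Sensitivity = −174 + 10 log₁₀(B) + NF + SNR_min
= −174 + 81.14 + 7.87 + 10.1
= −74.89 dBm → −74.9 dBm

−74.9 dBm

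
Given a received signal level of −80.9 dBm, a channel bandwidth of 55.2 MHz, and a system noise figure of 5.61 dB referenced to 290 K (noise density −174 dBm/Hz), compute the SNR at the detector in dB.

10.1 dB

Noise floor: N = −174 + 10 log₁₀(B) + NF
10 log₁₀(5.52×10⁷) = 77.42 dB
N = −174 + 77.42 + 5.61 = −90.97 dBm
SNR = P_sig − N = −80.9 − (−90.97) = 10.07 dB → 10.1 dB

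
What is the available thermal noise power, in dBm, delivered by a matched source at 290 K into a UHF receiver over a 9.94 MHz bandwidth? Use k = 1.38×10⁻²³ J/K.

−104.0 dBm

P_n = kTB = 1.38×10⁻²³ × 290 × 9.94×10⁶ = 3.98×10⁻¹⁴ W
In dBm: 10 log₁₀(3.98×10⁻¹⁴ / 10⁻³) = −104.0 dBm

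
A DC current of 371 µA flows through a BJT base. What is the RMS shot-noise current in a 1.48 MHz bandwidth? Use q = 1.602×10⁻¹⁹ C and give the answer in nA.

I_n = √(2qI·B)
2qI·B = 2 × 1.602×10⁻¹⁹ × 3.71×10⁻⁴ × 1.48×10⁶ = 1.76×10⁻¹⁶ A²
I_n = √(1.76×10⁻¹⁶) = 1.33×10⁻⁸ A = 13.3 nA

13.3 nA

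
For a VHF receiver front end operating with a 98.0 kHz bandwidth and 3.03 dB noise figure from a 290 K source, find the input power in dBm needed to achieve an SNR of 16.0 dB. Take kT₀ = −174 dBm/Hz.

−105.1 dBm

Sensitivity = −174 + 10 log₁₀(B) + NF + SNR_min
= −174 + 49.91 + 3.03 + 16.0
= −105.06 dBm → −105.1 dBm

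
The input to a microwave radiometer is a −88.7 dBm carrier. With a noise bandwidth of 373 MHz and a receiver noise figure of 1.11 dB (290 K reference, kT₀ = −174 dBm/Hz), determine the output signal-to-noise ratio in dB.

Noise floor: N = −174 + 10 log₁₀(B) + NF
10 log₁₀(3.73×10⁸) = 85.72 dB
N = −174 + 85.72 + 1.11 = −87.17 dBm
SNR = P_sig − N = −88.7 − (−87.17) = −1.53 dB → −1.5 dB

−1.5 dB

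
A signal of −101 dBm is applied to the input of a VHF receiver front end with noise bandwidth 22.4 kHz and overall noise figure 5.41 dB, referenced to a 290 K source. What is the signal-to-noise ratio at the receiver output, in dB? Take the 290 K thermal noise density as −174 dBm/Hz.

24.1 dB

Noise floor: N = −174 + 10 log₁₀(B) + NF
10 log₁₀(2.24×10⁴) = 43.5 dB
N = −174 + 43.5 + 5.41 = −125.09 dBm
SNR = P_sig − N = −101 − (−125.09) = 24.09 dB → 24.1 dB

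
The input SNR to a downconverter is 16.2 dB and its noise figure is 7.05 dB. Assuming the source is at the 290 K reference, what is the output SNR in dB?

9.15 dB

By definition F = SNR_in/SNR_out, so in dB: SNR_out = SNR_in − NF
SNR_out = 16.2 − 7.05 = 9.15 dB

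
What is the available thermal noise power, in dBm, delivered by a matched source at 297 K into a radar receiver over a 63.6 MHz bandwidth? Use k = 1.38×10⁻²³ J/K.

P_n = kTB = 1.38×10⁻²³ × 297 × 6.36×10⁷ = 2.61×10⁻¹³ W
In dBm: 10 log₁₀(2.61×10⁻¹³ / 10⁻³) = −95.8 dBm

−95.8 dBm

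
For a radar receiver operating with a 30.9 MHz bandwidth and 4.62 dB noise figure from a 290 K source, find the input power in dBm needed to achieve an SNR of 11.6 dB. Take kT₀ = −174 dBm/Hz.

Sensitivity = −174 + 10 log₁₀(B) + NF + SNR_min
= −174 + 74.9 + 4.62 + 11.6
= −82.88 dBm → −82.9 dBm

−82.9 dBm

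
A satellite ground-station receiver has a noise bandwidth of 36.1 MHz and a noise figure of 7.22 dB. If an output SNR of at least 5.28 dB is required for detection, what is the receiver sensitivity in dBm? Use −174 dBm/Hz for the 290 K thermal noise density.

Sensitivity = −174 + 10 log₁₀(B) + NF + SNR_min
= −174 + 75.58 + 7.22 + 5.28
= −85.92 dBm → −85.9 dBm

−85.9 dBm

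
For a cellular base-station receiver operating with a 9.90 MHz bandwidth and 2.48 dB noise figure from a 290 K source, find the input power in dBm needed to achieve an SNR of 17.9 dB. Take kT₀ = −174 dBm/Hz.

−83.7 dBm

Sensitivity = −174 + 10 log₁₀(B) + NF + SNR_min
= −174 + 69.96 + 2.48 + 17.9
= −83.66 dBm → −83.7 dBm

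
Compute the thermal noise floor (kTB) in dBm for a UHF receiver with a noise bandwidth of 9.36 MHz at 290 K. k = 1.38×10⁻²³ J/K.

−104.3 dBm

P_n = kTB = 1.38×10⁻²³ × 290 × 9.36×10⁶ = 3.75×10⁻¹⁴ W
In dBm: 10 log₁₀(3.75×10⁻¹⁴ / 10⁻³) = −104.3 dBm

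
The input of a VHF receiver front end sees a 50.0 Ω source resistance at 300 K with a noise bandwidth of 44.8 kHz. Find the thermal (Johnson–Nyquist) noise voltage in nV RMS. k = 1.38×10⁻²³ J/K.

193 nV

V_n = √(4kTRB)
4kTRB = 4 × 1.38×10⁻²³ × 300 × 5.00×10¹ × 4.48×10⁴ = 3.71×10⁻¹⁴ V²
V_n = √(3.71×10⁻¹⁴) = 1.93×10⁻⁷ V = 193 nV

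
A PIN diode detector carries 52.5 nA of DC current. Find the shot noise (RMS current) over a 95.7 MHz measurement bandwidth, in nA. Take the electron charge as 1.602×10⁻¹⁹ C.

I_n = √(2qI·B)
2qI·B = 2 × 1.602×10⁻¹⁹ × 5.25×10⁻⁸ × 9.57×10⁷ = 1.61×10⁻¹⁸ A²
I_n = √(1.61×10⁻¹⁸) = 1.27×10⁻⁹ A = 1.27 nA

1.27 nA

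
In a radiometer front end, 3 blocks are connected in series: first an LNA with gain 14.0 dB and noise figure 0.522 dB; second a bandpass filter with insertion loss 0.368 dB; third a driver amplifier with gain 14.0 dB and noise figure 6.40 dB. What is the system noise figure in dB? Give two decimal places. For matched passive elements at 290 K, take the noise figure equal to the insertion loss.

1.06 dB

Convert to linear (a loss of L dB is a gain of −L dB): F_i = 10^(NF_i/10), G_i = 10^(G_i,dB/10)
  Stage 1: F_1 = 10^(0.522/10) = 1.128, G_1 = 10^(14.0/10) = 25.12
  Stage 2: F_2 = 10^(0.368/10) = 1.088, G_2 = 10^(−0.368/10) = 0.9188
  Stage 3: F_3 = 10^(6.40/10) = 4.365, G_3 = 10^(14.0/10) = 25.12
Friis cascade:
  F = 1.128 + (1.088 − 1)/25.12 + (4.365 − 1)/23.08 = 1.277
NF = 10 log₁₀(1.277) = 1.06 dB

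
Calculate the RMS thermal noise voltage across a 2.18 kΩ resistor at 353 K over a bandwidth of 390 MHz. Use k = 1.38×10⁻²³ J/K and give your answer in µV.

129 µV

V_n = √(4kTRB)
4kTRB = 4 × 1.38×10⁻²³ × 353 × 2.18×10³ × 3.90×10⁸ = 1.66×10⁻⁸ V²
V_n = √(1.66×10⁻⁸) = 1.29×10⁻⁴ V = 129 µV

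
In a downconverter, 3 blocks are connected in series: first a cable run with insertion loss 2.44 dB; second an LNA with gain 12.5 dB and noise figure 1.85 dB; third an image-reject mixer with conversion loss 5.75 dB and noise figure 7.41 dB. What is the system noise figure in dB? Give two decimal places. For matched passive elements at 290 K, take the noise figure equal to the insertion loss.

4.96 dB

Convert to linear (a loss of L dB is a gain of −L dB): F_i = 10^(NF_i/10), G_i = 10^(G_i,dB/10)
  Stage 1: F_1 = 10^(2.44/10) = 1.754, G_1 = 10^(−2.44/10) = 0.5702
  Stage 2: F_2 = 10^(1.85/10) = 1.531, G_2 = 10^(12.5/10) = 17.78
  Stage 3: F_3 = 10^(7.41/10) = 5.508, G_3 = 10^(−5.75/10) = 0.2661
Friis cascade:
  F = 1.754 + (1.531 − 1)/0.5702 + (5.508 − 1)/10.14 = 3.130
NF = 10 log₁₀(3.130) = 4.96 dB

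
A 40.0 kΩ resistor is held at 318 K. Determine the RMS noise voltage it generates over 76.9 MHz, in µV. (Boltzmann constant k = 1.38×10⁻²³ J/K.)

232 µV

V_n = √(4kTRB)
4kTRB = 4 × 1.38×10⁻²³ × 318 × 4.00×10⁴ × 7.69×10⁷ = 5.40×10⁻⁸ V²
V_n = √(5.40×10⁻⁸) = 2.32×10⁻⁴ V = 232 µV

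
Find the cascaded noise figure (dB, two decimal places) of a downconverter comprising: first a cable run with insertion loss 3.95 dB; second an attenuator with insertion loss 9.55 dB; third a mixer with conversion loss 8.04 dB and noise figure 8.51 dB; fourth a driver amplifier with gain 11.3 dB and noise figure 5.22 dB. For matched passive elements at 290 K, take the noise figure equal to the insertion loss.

Convert to linear (a loss of L dB is a gain of −L dB): F_i = 10^(NF_i/10), G_i = 10^(G_i,dB/10)
  Stage 1: F_1 = 10^(3.95/10) = 2.483, G_1 = 10^(−3.95/10) = 0.4027
  Stage 2: F_2 = 10^(9.55/10) = 9.016, G_2 = 10^(−9.55/10) = 0.1109
  Stage 3: F_3 = 10^(8.51/10) = 7.096, G_3 = 10^(−8.04/10) = 0.1570
  Stage 4: F_4 = 10^(5.22/10) = 3.327, G_4 = 10^(11.3/10) = 13.49
Friis cascade:
  F = 2.483 + (9.016 − 1)/0.4027 + (7.096 − 1)/0.04467 + (3.327 − 1)/0.007015 = 490.5
NF = 10 log₁₀(490.5) = 26.91 dB

26.91 dB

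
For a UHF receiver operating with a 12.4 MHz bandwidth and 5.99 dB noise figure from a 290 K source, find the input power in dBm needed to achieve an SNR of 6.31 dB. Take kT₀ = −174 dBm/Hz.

Sensitivity = −174 + 10 log₁₀(B) + NF + SNR_min
= −174 + 70.93 + 5.99 + 6.31
= −90.77 dBm → −90.8 dBm

−90.8 dBm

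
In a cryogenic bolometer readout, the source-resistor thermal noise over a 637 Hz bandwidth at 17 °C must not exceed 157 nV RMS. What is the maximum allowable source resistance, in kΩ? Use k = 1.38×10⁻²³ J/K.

T = 17 °C + 273.15 = 290.15 K
Johnson–Nyquist: V_n = √(4kTRB) ⇒ R = V_n² / (4kTB)
4kTB = 4 × 1.38×10⁻²³ × 290.15 × 6.37×10² = 1.02×10⁻¹⁷
R = (1.57×10⁻⁷)² / 1.02×10⁻¹⁷ = 2.42×10³ Ω = 2.42 kΩ

2.42 kΩ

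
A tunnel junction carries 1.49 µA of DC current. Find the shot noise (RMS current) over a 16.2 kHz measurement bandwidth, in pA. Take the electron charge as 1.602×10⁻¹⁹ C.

I_n = √(2qI·B)
2qI·B = 2 × 1.602×10⁻¹⁹ × 1.49×10⁻⁶ × 1.62×10⁴ = 7.73×10⁻²¹ A²
I_n = √(7.73×10⁻²¹) = 8.79×10⁻¹¹ A = 87.9 pA

87.9 pA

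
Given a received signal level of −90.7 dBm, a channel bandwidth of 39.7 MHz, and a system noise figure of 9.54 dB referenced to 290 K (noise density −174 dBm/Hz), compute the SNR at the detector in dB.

−2.2 dB

Noise floor: N = −174 + 10 log₁₀(B) + NF
10 log₁₀(3.97×10⁷) = 75.99 dB
N = −174 + 75.99 + 9.54 = −88.47 dBm
SNR = P_sig − N = −90.7 − (−88.47) = −2.23 dB → −2.2 dB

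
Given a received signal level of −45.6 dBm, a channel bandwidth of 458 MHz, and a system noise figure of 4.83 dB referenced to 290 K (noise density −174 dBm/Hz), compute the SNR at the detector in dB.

37.0 dB

Noise floor: N = −174 + 10 log₁₀(B) + NF
10 log₁₀(4.58×10⁸) = 86.61 dB
N = −174 + 86.61 + 4.83 = −82.56 dBm
SNR = P_sig − N = −45.6 − (−82.56) = 36.96 dB → 37.0 dB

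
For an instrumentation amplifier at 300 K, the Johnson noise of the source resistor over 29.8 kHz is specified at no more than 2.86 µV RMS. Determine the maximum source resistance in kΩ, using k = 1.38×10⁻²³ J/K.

16.6 kΩ

Johnson–Nyquist: V_n = √(4kTRB) ⇒ R = V_n² / (4kTB)
4kTB = 4 × 1.38×10⁻²³ × 300 × 2.98×10⁴ = 4.93×10⁻¹⁶
R = (2.86×10⁻⁶)² / 4.93×10⁻¹⁶ = 1.66×10⁴ Ω = 16.6 kΩ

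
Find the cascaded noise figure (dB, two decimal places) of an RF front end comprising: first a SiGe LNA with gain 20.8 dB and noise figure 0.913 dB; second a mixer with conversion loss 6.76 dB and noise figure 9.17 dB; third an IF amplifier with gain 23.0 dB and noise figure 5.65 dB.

1.46 dB

Convert to linear (a loss of L dB is a gain of −L dB): F_i = 10^(NF_i/10), G_i = 10^(G_i,dB/10)
  Stage 1: F_1 = 10^(0.913/10) = 1.234, G_1 = 10^(20.8/10) = 120.2
  Stage 2: F_2 = 10^(9.17/10) = 8.260, G_2 = 10^(−6.76/10) = 0.2109
  Stage 3: F_3 = 10^(5.65/10) = 3.673, G_3 = 10^(23.0/10) = 199.5
Friis cascade:
  F = 1.234 + (8.260 − 1)/120.2 + (3.673 − 1)/25.35 = 1.400
NF = 10 log₁₀(1.400) = 1.46 dB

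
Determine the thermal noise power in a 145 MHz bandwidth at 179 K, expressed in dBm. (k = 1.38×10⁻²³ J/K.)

P_n = kTB = 1.38×10⁻²³ × 179 × 1.45×10⁸ = 3.58×10⁻¹³ W
In dBm: 10 log₁₀(3.58×10⁻¹³ / 10⁻³) = −94.5 dBm

−94.5 dBm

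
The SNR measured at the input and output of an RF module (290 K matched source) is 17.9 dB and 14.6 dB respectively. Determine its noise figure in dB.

NF (dB) = SNR_in(dB) − SNR_out(dB) when the source is at T₀
NF = 17.9 − 14.6 = 3.3 dB

3.3 dB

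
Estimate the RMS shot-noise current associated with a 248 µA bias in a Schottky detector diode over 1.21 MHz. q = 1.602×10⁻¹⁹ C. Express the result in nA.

I_n = √(2qI·B)
2qI·B = 2 × 1.602×10⁻¹⁹ × 2.48×10⁻⁴ × 1.21×10⁶ = 9.61×10⁻¹⁷ A²
I_n = √(9.61×10⁻¹⁷) = 9.81×10⁻⁹ A = 9.81 nA

9.81 nA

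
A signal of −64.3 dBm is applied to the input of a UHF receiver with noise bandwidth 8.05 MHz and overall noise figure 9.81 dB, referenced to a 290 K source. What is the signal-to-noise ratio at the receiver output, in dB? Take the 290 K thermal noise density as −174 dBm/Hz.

30.8 dB

Noise floor: N = −174 + 10 log₁₀(B) + NF
10 log₁₀(8.05×10⁶) = 69.06 dB
N = −174 + 69.06 + 9.81 = −95.13 dBm
SNR = P_sig − N = −64.3 − (−95.13) = 30.83 dB → 30.8 dB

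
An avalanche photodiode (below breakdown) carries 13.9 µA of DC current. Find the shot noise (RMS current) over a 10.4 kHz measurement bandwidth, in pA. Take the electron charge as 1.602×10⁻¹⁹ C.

I_n = √(2qI·B)
2qI·B = 2 × 1.602×10⁻¹⁹ × 1.39×10⁻⁵ × 1.04×10⁴ = 4.63×10⁻²⁰ A²
I_n = √(4.63×10⁻²⁰) = 2.15×10⁻¹⁰ A = 215 pA

215 pA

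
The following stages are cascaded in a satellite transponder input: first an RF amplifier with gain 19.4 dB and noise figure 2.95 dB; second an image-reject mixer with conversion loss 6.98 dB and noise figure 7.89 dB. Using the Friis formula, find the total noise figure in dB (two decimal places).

Convert to linear (a loss of L dB is a gain of −L dB): F_i = 10^(NF_i/10), G_i = 10^(G_i,dB/10)
  Stage 1: F_1 = 10^(2.95/10) = 1.972, G_1 = 10^(19.4/10) = 87.10
  Stage 2: F_2 = 10^(7.89/10) = 6.152, G_2 = 10^(−6.98/10) = 0.2004
Friis cascade:
  F = 1.972 + (6.152 − 1)/87.10 = 2.032
NF = 10 log₁₀(2.032) = 3.08 dB

3.08 dB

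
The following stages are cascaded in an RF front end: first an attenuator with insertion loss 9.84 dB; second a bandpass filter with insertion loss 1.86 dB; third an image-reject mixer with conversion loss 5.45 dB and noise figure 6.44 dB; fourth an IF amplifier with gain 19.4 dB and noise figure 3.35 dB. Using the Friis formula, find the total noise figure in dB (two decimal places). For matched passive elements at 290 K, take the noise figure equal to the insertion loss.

20.99 dB

Convert to linear (a loss of L dB is a gain of −L dB): F_i = 10^(NF_i/10), G_i = 10^(G_i,dB/10)
  Stage 1: F_1 = 10^(9.84/10) = 9.638, G_1 = 10^(−9.84/10) = 0.1038
  Stage 2: F_2 = 10^(1.86/10) = 1.535, G_2 = 10^(−1.86/10) = 0.6516
  Stage 3: F_3 = 10^(6.44/10) = 4.406, G_3 = 10^(−5.45/10) = 0.2851
  Stage 4: F_4 = 10^(3.35/10) = 2.163, G_4 = 10^(19.4/10) = 87.10
Friis cascade:
  F = 9.638 + (1.535 − 1)/0.1038 + (4.406 − 1)/0.06761 + (2.163 − 1)/0.01928 = 125.5
NF = 10 log₁₀(125.5) = 20.99 dB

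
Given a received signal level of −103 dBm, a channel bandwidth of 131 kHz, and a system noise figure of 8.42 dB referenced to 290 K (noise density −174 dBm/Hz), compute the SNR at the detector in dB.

Noise floor: N = −174 + 10 log₁₀(B) + NF
10 log₁₀(1.31×10⁵) = 51.17 dB
N = −174 + 51.17 + 8.42 = −114.41 dBm
SNR = P_sig − N = −103 − (−114.41) = 11.41 dB → 11.4 dB

11.4 dB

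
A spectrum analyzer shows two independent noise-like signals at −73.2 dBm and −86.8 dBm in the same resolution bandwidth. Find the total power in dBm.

Convert to linear, add, convert back:
P₁ = 4.79×10⁻¹¹ W, P₂ = 2.09×10⁻¹² W
P_tot = 5.00×10⁻¹¹ W → 10 log₁₀(P_tot / 10⁻³) = −73.0 dBm

−73.0 dBm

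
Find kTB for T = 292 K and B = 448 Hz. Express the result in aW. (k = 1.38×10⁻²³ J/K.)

1.81 aW

P_n = kTB = 1.38×10⁻²³ × 292 × 4.48×10² = 1.81×10⁻¹⁸ W = 1.81 aW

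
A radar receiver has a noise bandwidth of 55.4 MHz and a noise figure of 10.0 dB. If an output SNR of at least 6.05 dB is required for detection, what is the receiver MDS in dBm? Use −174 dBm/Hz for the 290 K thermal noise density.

−80.5 dBm

Sensitivity = −174 + 10 log₁₀(B) + NF + SNR_min
= −174 + 77.44 + 10.0 + 6.05
= −80.51 dBm → −80.5 dBm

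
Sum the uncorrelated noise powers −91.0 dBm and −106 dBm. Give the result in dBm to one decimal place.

Convert to linear, add, convert back:
P₁ = 7.94×10⁻¹³ W, P₂ = 2.51×10⁻¹⁴ W
P_tot = 8.19×10⁻¹³ W → 10 log₁₀(P_tot / 10⁻³) = −90.9 dBm

−90.9 dBm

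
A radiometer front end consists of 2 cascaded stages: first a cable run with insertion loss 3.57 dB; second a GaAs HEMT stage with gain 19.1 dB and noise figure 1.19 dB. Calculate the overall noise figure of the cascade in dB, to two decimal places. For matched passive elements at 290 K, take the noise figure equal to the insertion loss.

Convert to linear (a loss of L dB is a gain of −L dB): F_i = 10^(NF_i/10), G_i = 10^(G_i,dB/10)
  Stage 1: F_1 = 10^(3.57/10) = 2.275, G_1 = 10^(−3.57/10) = 0.4395
  Stage 2: F_2 = 10^(1.19/10) = 1.315, G_2 = 10^(19.1/10) = 81.28
Friis cascade:
  F = 2.275 + (1.315 − 1)/0.4395 = 2.992
NF = 10 log₁₀(2.992) = 4.76 dB

4.76 dB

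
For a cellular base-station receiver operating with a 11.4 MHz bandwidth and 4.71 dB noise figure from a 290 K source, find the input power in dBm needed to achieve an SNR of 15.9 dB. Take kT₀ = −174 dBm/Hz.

Sensitivity = −174 + 10 log₁₀(B) + NF + SNR_min
= −174 + 70.57 + 4.71 + 15.9
= −82.82 dBm → −82.8 dBm

−82.8 dBm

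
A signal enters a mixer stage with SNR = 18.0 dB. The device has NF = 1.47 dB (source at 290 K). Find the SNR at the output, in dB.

By definition F = SNR_in/SNR_out, so in dB: SNR_out = SNR_in − NF
SNR_out = 18.0 − 1.47 = 16.53 dB

16.53 dB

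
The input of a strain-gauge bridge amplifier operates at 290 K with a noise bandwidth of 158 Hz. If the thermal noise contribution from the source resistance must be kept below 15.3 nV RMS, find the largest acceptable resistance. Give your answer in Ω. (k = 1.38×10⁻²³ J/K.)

Johnson–Nyquist: V_n = √(4kTRB) ⇒ R = V_n² / (4kTB)
4kTB = 4 × 1.38×10⁻²³ × 290 × 1.58×10² = 2.53×10⁻¹⁸
R = (1.53×10⁻⁸)² / 2.53×10⁻¹⁸ = 9.26×10¹ Ω = 92.6 Ω

92.6 Ω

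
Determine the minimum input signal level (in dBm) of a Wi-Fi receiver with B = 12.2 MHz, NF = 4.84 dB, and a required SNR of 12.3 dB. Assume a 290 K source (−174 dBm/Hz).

−86.0 dBm

Sensitivity = −174 + 10 log₁₀(B) + NF + SNR_min
= −174 + 70.86 + 4.84 + 12.3
= −86.00 dBm → −86.0 dBm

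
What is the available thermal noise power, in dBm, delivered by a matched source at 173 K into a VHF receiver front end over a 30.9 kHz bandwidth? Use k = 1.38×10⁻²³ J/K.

−131.3 dBm

P_n = kTB = 1.38×10⁻²³ × 173 × 3.09×10⁴ = 7.38×10⁻¹⁷ W
In dBm: 10 log₁₀(7.38×10⁻¹⁷ / 10⁻³) = −131.3 dBm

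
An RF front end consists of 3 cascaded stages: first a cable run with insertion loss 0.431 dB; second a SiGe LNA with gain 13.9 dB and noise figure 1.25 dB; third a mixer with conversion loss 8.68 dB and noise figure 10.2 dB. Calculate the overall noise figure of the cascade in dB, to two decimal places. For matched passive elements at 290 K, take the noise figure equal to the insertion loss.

2.78 dB

Convert to linear (a loss of L dB is a gain of −L dB): F_i = 10^(NF_i/10), G_i = 10^(G_i,dB/10)
  Stage 1: F_1 = 10^(0.431/10) = 1.104, G_1 = 10^(−0.431/10) = 0.9055
  Stage 2: F_2 = 10^(1.25/10) = 1.334, G_2 = 10^(13.9/10) = 24.55
  Stage 3: F_3 = 10^(10.2/10) = 10.47, G_3 = 10^(−8.68/10) = 0.1355
Friis cascade:
  F = 1.104 + (1.334 − 1)/0.9055 + (10.47 − 1)/22.23 = 1.899
NF = 10 log₁₀(1.899) = 2.78 dB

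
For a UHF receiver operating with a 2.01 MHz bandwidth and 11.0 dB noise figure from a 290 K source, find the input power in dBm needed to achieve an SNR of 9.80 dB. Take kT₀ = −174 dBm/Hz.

−90.2 dBm

Sensitivity = −174 + 10 log₁₀(B) + NF + SNR_min
= −174 + 63.03 + 11.0 + 9.80
= −90.17 dBm → −90.2 dBm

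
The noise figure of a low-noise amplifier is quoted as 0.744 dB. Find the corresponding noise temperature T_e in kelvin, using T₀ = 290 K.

54.2 K

F = 10^(0.744/10) = 1.18686
T_e = (F − 1)·T₀ = (1.18686 − 1) × 290 = 54.2 K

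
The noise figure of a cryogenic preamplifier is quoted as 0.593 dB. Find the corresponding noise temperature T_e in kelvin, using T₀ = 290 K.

F = 10^(0.593/10) = 1.1463
T_e = (F − 1)·T₀ = (1.1463 − 1) × 290 = 42.4 K

42.4 K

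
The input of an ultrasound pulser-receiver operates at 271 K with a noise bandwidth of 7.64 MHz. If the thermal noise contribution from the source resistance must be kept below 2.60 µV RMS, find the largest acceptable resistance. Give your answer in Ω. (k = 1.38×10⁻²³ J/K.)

Johnson–Nyquist: V_n = √(4kTRB) ⇒ R = V_n² / (4kTB)
4kTB = 4 × 1.38×10⁻²³ × 271 × 7.64×10⁶ = 1.14×10⁻¹³
R = (2.60×10⁻⁶)² / 1.14×10⁻¹³ = 5.91×10¹ Ω = 59.1 Ω

59.1 Ω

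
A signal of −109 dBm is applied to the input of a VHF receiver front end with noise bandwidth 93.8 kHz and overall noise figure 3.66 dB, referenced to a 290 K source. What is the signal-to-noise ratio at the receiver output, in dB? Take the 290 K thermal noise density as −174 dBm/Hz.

11.6 dB

Noise floor: N = −174 + 10 log₁₀(B) + NF
10 log₁₀(9.38×10⁴) = 49.72 dB
N = −174 + 49.72 + 3.66 = −120.62 dBm
SNR = P_sig − N = −109 − (−120.62) = 11.62 dB → 11.6 dB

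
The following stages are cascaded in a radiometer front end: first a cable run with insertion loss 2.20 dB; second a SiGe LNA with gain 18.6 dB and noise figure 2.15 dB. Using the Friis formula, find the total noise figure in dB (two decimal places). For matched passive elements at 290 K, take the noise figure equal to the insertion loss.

4.35 dB

Convert to linear (a loss of L dB is a gain of −L dB): F_i = 10^(NF_i/10), G_i = 10^(G_i,dB/10)
  Stage 1: F_1 = 10^(2.20/10) = 1.660, G_1 = 10^(−2.20/10) = 0.6026
  Stage 2: F_2 = 10^(2.15/10) = 1.641, G_2 = 10^(18.6/10) = 72.44
Friis cascade:
  F = 1.660 + (1.641 − 1)/0.6026 = 2.723
NF = 10 log₁₀(2.723) = 4.35 dB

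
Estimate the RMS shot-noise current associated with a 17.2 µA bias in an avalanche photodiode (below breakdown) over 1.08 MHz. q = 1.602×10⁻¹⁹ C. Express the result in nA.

I_n = √(2qI·B)
2qI·B = 2 × 1.602×10⁻¹⁹ × 1.72×10⁻⁵ × 1.08×10⁶ = 5.95×10⁻¹⁸ A²
I_n = √(5.95×10⁻¹⁸) = 2.44×10⁻⁹ A = 2.44 nA

2.44 nA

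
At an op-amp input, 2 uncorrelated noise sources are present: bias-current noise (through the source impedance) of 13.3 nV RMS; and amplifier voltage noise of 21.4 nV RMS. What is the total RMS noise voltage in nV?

25.2 nV

Uncorrelated sources add in power (mean-square): V_tot = √(ΣV_i²)
V_tot = √[(1.33×10⁻⁸)² + (2.14×10⁻⁸)²] = 2.52×10⁻⁸ V = 25.2 nV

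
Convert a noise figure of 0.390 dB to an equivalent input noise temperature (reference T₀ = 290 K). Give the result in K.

F = 10^(0.390/10) = 1.09396
T_e = (F − 1)·T₀ = (1.09396 − 1) × 290 = 27.2 K

27.2 K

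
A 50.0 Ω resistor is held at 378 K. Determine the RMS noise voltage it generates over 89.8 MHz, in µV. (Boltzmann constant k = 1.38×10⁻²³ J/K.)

9.68 µV

V_n = √(4kTRB)
4kTRB = 4 × 1.38×10⁻²³ × 378 × 5.00×10¹ × 8.98×10⁷ = 9.37×10⁻¹¹ V²
V_n = √(9.37×10⁻¹¹) = 9.68×10⁻⁶ V = 9.68 µV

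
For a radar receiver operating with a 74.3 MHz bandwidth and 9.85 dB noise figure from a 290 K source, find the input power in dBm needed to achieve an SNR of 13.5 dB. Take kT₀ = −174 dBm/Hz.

−71.9 dBm

Sensitivity = −174 + 10 log₁₀(B) + NF + SNR_min
= −174 + 78.71 + 9.85 + 13.5
= −71.94 dBm → −71.9 dBm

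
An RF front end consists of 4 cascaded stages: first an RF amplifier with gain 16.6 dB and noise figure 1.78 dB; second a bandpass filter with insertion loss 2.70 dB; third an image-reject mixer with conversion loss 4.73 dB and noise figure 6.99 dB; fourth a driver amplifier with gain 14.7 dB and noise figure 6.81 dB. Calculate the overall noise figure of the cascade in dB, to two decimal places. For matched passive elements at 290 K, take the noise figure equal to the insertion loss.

3.32 dB

Convert to linear (a loss of L dB is a gain of −L dB): F_i = 10^(NF_i/10), G_i = 10^(G_i,dB/10)
  Stage 1: F_1 = 10^(1.78/10) = 1.507, G_1 = 10^(16.6/10) = 45.71
  Stage 2: F_2 = 10^(2.70/10) = 1.862, G_2 = 10^(−2.70/10) = 0.5370
  Stage 3: F_3 = 10^(6.99/10) = 5.000, G_3 = 10^(−4.73/10) = 0.3365
  Stage 4: F_4 = 10^(6.81/10) = 4.797, G_4 = 10^(14.7/10) = 29.51
Friis cascade:
  F = 1.507 + (1.862 − 1)/45.71 + (5.000 − 1)/24.55 + (4.797 − 1)/8.260 = 2.148
NF = 10 log₁₀(2.148) = 3.32 dB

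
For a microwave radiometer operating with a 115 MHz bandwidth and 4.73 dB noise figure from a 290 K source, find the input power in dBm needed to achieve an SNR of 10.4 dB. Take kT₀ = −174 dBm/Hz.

Sensitivity = −174 + 10 log₁₀(B) + NF + SNR_min
= −174 + 80.61 + 4.73 + 10.4
= −78.26 dBm → −78.3 dBm

−78.3 dBm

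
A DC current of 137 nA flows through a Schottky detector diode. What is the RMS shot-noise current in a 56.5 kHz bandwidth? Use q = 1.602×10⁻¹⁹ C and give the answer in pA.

I_n = √(2qI·B)
2qI·B = 2 × 1.602×10⁻¹⁹ × 1.37×10⁻⁷ × 5.65×10⁴ = 2.48×10⁻²¹ A²
I_n = √(2.48×10⁻²¹) = 4.98×10⁻¹¹ A = 49.8 pA

49.8 pA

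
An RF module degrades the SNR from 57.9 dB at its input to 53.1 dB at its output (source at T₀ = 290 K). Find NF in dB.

NF (dB) = SNR_in(dB) − SNR_out(dB) when the source is at T₀
NF = 57.9 − 53.1 = 4.8 dB

4.8 dB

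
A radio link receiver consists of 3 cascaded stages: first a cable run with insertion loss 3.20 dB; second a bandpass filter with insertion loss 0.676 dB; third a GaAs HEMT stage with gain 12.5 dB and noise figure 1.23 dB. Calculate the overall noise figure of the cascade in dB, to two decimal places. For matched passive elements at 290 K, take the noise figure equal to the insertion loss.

Convert to linear (a loss of L dB is a gain of −L dB): F_i = 10^(NF_i/10), G_i = 10^(G_i,dB/10)
  Stage 1: F_1 = 10^(3.20/10) = 2.089, G_1 = 10^(−3.20/10) = 0.4786
  Stage 2: F_2 = 10^(0.676/10) = 1.168, G_2 = 10^(−0.676/10) = 0.8559
  Stage 3: F_3 = 10^(1.23/10) = 1.327, G_3 = 10^(12.5/10) = 17.78
Friis cascade:
  F = 2.089 + (1.168 − 1)/0.4786 + (1.327 − 1)/0.4096 = 3.240
NF = 10 log₁₀(3.240) = 5.11 dB

5.11 dB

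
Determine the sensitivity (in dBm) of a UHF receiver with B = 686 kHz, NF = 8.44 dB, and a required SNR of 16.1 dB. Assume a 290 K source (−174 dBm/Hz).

Sensitivity = −174 + 10 log₁₀(B) + NF + SNR_min
= −174 + 58.36 + 8.44 + 16.1
= −91.10 dBm → −91.1 dBm

−91.1 dBm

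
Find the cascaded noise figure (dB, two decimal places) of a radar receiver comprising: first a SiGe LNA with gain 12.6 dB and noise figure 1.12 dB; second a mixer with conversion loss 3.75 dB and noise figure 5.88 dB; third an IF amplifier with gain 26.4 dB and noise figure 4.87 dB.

2.36 dB

Convert to linear (a loss of L dB is a gain of −L dB): F_i = 10^(NF_i/10), G_i = 10^(G_i,dB/10)
  Stage 1: F_1 = 10^(1.12/10) = 1.294, G_1 = 10^(12.6/10) = 18.20
  Stage 2: F_2 = 10^(5.88/10) = 3.873, G_2 = 10^(−3.75/10) = 0.4217
  Stage 3: F_3 = 10^(4.87/10) = 3.069, G_3 = 10^(26.4/10) = 436.5
Friis cascade:
  F = 1.294 + (3.873 − 1)/18.20 + (3.069 − 1)/7.674 = 1.722
NF = 10 log₁₀(1.722) = 2.36 dB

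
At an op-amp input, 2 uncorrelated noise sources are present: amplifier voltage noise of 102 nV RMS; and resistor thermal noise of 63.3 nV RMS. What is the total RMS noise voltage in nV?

120 nV

Uncorrelated sources add in power (mean-square): V_tot = √(ΣV_i²)
V_tot = √[(1.02×10⁻⁷)² + (6.33×10⁻⁸)²] = 1.20×10⁻⁷ V = 120 nV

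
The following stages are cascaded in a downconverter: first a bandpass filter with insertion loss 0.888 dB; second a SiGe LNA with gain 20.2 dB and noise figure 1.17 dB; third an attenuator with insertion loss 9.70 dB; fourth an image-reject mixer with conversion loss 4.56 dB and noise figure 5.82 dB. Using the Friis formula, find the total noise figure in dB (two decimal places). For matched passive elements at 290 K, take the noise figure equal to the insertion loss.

Convert to linear (a loss of L dB is a gain of −L dB): F_i = 10^(NF_i/10), G_i = 10^(G_i,dB/10)
  Stage 1: F_1 = 10^(0.888/10) = 1.227, G_1 = 10^(−0.888/10) = 0.8151
  Stage 2: F_2 = 10^(1.17/10) = 1.309, G_2 = 10^(20.2/10) = 104.7
  Stage 3: F_3 = 10^(9.70/10) = 9.333, G_3 = 10^(−9.70/10) = 0.1072
  Stage 4: F_4 = 10^(5.82/10) = 3.819, G_4 = 10^(−4.56/10) = 0.3499
Friis cascade:
  F = 1.227 + (1.309 − 1)/0.8151 + (9.333 − 1)/85.35 + (3.819 − 1)/9.145 = 2.012
NF = 10 log₁₀(2.012) = 3.04 dB

3.04 dB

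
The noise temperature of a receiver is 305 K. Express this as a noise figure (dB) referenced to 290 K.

F = 1 + T_e/T₀ = 1 + 305/290 = 2.05172
NF = 10 log₁₀(2.05172) = 3.12 dB

3.12 dB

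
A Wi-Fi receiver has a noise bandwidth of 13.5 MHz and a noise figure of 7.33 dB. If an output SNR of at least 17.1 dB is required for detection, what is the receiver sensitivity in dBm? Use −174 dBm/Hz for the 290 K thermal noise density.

Sensitivity = −174 + 10 log₁₀(B) + NF + SNR_min
= −174 + 71.3 + 7.33 + 17.1
= −78.27 dBm → −78.3 dBm

−78.3 dBm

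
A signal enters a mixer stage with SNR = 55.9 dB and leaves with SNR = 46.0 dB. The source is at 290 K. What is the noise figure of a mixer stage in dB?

NF (dB) = SNR_in(dB) − SNR_out(dB) when the source is at T₀
NF = 55.9 − 46.0 = 9.9 dB

9.9 dB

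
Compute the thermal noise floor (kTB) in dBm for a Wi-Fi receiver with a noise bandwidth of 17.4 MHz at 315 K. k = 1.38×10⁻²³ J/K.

P_n = kTB = 1.38×10⁻²³ × 315 × 1.74×10⁷ = 7.56×10⁻¹⁴ W
In dBm: 10 log₁₀(7.56×10⁻¹⁴ / 10⁻³) = −101.2 dBm

−101.2 dBm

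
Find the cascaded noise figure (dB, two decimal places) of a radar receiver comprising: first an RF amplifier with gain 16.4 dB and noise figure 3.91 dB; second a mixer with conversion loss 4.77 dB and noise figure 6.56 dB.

4.05 dB

Convert to linear (a loss of L dB is a gain of −L dB): F_i = 10^(NF_i/10), G_i = 10^(G_i,dB/10)
  Stage 1: F_1 = 10^(3.91/10) = 2.460, G_1 = 10^(16.4/10) = 43.65
  Stage 2: F_2 = 10^(6.56/10) = 4.529, G_2 = 10^(−4.77/10) = 0.3334
Friis cascade:
  F = 2.460 + (4.529 − 1)/43.65 = 2.541
NF = 10 log₁₀(2.541) = 4.05 dB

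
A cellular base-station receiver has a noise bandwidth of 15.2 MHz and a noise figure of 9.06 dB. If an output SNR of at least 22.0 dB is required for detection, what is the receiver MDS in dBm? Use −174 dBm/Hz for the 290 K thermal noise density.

Sensitivity = −174 + 10 log₁₀(B) + NF + SNR_min
= −174 + 71.82 + 9.06 + 22.0
= −71.12 dBm → −71.1 dBm

−71.1 dBm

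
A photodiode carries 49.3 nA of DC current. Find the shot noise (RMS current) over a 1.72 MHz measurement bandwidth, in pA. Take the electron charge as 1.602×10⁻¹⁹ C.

165 pA

I_n = √(2qI·B)
2qI·B = 2 × 1.602×10⁻¹⁹ × 4.93×10⁻⁸ × 1.72×10⁶ = 2.72×10⁻²⁰ A²
I_n = √(2.72×10⁻²⁰) = 1.65×10⁻¹⁰ A = 165 pA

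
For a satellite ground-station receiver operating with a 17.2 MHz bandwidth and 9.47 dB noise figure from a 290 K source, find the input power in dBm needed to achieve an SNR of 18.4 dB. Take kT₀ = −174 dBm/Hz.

−73.8 dBm

Sensitivity = −174 + 10 log₁₀(B) + NF + SNR_min
= −174 + 72.36 + 9.47 + 18.4
= −73.77 dBm → −73.8 dBm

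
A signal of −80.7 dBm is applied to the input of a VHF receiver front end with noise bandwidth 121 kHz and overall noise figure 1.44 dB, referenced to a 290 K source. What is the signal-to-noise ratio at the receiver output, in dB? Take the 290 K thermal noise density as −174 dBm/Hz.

Noise floor: N = −174 + 10 log₁₀(B) + NF
10 log₁₀(1.21×10⁵) = 50.83 dB
N = −174 + 50.83 + 1.44 = −121.73 dBm
SNR = P_sig − N = −80.7 − (−121.73) = 41.03 dB → 41.0 dB

41.0 dB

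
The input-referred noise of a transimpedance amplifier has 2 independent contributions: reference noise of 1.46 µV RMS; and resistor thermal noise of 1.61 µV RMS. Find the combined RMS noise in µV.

2.17 µV

Uncorrelated sources add in power (mean-square): V_tot = √(ΣV_i²)
V_tot = √[(1.46×10⁻⁶)² + (1.61×10⁻⁶)²] = 2.17×10⁻⁶ V = 2.17 µV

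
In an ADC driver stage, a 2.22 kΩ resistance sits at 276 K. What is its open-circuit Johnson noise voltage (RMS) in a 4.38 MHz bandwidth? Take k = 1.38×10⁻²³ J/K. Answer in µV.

V_n = √(4kTRB)
4kTRB = 4 × 1.38×10⁻²³ × 276 × 2.22×10³ × 4.38×10⁶ = 1.48×10⁻¹⁰ V²
V_n = √(1.48×10⁻¹⁰) = 1.22×10⁻⁵ V = 12.2 µV

12.2 µV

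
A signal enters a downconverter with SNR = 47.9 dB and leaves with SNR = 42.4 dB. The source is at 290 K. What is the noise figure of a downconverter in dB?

NF (dB) = SNR_in(dB) − SNR_out(dB) when the source is at T₀
NF = 47.9 − 42.4 = 5.5 dB

5.5 dB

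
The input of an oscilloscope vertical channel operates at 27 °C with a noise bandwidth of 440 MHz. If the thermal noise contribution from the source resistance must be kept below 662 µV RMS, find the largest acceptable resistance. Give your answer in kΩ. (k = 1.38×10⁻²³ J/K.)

T = 27 °C + 273.15 = 300.15 K
Johnson–Nyquist: V_n = √(4kTRB) ⇒ R = V_n² / (4kTB)
4kTB = 4 × 1.38×10⁻²³ × 300.15 × 4.40×10⁸ = 7.29×10⁻¹²
R = (6.62×10⁻⁴)² / 7.29×10⁻¹² = 6.01×10⁴ Ω = 60.1 kΩ

60.1 kΩ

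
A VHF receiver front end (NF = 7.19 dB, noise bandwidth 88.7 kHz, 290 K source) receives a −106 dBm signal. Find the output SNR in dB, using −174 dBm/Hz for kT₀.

Noise floor: N = −174 + 10 log₁₀(B) + NF
10 log₁₀(8.87×10⁴) = 49.48 dB
N = −174 + 49.48 + 7.19 = −117.33 dBm
SNR = P_sig − N = −106 − (−117.33) = 11.33 dB → 11.3 dB

11.3 dB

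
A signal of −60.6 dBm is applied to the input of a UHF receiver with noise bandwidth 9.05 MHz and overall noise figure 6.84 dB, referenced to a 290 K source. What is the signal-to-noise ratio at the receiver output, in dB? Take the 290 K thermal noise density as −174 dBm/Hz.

37.0 dB

Noise floor: N = −174 + 10 log₁₀(B) + NF
10 log₁₀(9.05×10⁶) = 69.57 dB
N = −174 + 69.57 + 6.84 = −97.59 dBm
SNR = P_sig − N = −60.6 − (−97.59) = 36.99 dB → 37.0 dB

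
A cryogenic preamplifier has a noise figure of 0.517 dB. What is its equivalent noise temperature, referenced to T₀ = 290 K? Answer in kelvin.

F = 10^(0.517/10) = 1.12642
T_e = (F − 1)·T₀ = (1.12642 − 1) × 290 = 36.7 K

36.7 K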